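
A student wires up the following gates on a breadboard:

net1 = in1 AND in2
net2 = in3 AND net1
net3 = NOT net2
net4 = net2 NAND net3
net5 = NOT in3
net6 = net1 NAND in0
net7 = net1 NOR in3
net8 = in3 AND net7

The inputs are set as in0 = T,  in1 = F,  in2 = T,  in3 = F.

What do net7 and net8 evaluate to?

net1 = in1 AND in2 = F AND T = F
net7 = net1 NOR in3 = F NOR F = T
net8 = in3 AND net7 = F AND T = F

net7 = T  net8 = F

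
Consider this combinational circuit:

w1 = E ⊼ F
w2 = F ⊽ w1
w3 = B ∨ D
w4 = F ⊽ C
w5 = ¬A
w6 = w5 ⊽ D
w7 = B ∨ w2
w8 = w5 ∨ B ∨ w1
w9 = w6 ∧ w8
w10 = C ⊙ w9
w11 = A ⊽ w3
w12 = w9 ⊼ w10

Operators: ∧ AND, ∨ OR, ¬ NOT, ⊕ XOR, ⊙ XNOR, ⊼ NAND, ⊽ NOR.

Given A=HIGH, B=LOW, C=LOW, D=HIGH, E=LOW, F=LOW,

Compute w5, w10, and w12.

w5 = LOW; w10 = HIGH; w12 = HIGH

w1 = E NAND F = LOW NAND LOW = HIGH
w5 = NOT A = NOT HIGH = LOW
w6 = w5 NOR D = LOW NOR HIGH = LOW
w8 = w5 OR B OR w1 = LOW OR LOW OR HIGH = HIGH
w9 = w6 AND w8 = LOW AND HIGH = LOW
w10 = C XNOR w9 = LOW XNOR LOW = HIGH
w12 = w9 NAND w10 = LOW NAND HIGH = HIGH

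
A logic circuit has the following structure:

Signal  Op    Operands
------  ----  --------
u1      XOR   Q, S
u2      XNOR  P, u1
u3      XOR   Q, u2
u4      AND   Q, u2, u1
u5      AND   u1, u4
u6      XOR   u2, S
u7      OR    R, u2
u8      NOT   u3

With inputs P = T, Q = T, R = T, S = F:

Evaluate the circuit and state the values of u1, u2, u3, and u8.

u1 = T, u2 = T, u3 = F, u8 = T

u1 = Q XOR S = T XOR F = T
u2 = P XNOR u1 = T XNOR T = T
u3 = Q XOR u2 = T XOR T = F
u8 = NOT u3 = NOT F = T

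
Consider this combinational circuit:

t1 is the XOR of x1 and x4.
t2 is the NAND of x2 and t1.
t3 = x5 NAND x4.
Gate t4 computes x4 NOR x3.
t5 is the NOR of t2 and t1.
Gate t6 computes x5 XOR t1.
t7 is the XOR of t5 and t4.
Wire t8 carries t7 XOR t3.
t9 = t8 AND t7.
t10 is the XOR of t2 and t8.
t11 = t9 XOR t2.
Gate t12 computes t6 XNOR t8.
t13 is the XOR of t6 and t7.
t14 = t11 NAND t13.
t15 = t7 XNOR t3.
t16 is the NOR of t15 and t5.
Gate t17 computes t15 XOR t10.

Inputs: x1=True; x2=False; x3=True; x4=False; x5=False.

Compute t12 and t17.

t12 = True, t17 = False

t1 = x1 XOR x4 = True XOR False = True
t2 = x2 NAND t1 = False NAND True = True
t3 = x5 NAND x4 = False NAND False = True
t4 = x4 NOR x3 = False NOR True = False
t5 = t2 NOR t1 = True NOR True = False
t6 = x5 XOR t1 = False XOR True = True
t7 = t5 XOR t4 = False XOR False = False
t8 = t7 XOR t3 = False XOR True = True
t10 = t2 XOR t8 = True XOR True = False
t12 = t6 XNOR t8 = True XNOR True = True
t15 = t7 XNOR t3 = False XNOR True = False
t17 = t15 XOR t10 = False XOR False = False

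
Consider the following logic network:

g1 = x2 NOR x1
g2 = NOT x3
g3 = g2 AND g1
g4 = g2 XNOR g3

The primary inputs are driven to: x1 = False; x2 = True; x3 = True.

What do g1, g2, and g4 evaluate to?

g1 = x2 NOR x1 = True NOR False = False
g2 = NOT x3 = NOT True = False
g3 = g2 AND g1 = False AND False = False
g4 = g2 XNOR g3 = False XNOR False = True

g1 = False, g2 = False, g4 = True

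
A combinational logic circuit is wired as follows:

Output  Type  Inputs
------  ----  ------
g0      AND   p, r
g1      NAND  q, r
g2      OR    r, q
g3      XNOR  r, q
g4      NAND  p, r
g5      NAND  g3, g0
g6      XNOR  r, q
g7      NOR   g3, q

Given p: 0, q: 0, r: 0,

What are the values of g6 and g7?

g6 = 1; g7 = 0

g3 = r XNOR q = 0 XNOR 0 = 1
g6 = r XNOR q = 0 XNOR 0 = 1
g7 = g3 NOR q = 1 NOR 0 = 0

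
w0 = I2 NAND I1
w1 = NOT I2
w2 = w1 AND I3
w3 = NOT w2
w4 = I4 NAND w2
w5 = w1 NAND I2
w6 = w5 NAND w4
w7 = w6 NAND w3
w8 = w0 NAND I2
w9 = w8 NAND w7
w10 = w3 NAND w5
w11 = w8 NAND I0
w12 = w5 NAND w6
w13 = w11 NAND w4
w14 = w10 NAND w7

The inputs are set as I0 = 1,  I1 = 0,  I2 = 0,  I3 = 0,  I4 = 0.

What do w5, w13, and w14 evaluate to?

w0 = I2 NAND I1 = 0 NAND 0 = 1
w1 = NOT I2 = NOT 0 = 1
w2 = w1 AND I3 = 1 AND 0 = 0
w3 = NOT w2 = NOT 0 = 1
w4 = I4 NAND w2 = 0 NAND 0 = 1
w5 = w1 NAND I2 = 1 NAND 0 = 1
w6 = w5 NAND w4 = 1 NAND 1 = 0
w7 = w6 NAND w3 = 0 NAND 1 = 1
w8 = w0 NAND I2 = 1 NAND 0 = 1
w10 = w3 NAND w5 = 1 NAND 1 = 0
w11 = w8 NAND I0 = 1 NAND 1 = 0
w13 = w11 NAND w4 = 0 NAND 1 = 1
w14 = w10 NAND w7 = 0 NAND 1 = 1

w5 = 1  w13 = 1  w14 = 1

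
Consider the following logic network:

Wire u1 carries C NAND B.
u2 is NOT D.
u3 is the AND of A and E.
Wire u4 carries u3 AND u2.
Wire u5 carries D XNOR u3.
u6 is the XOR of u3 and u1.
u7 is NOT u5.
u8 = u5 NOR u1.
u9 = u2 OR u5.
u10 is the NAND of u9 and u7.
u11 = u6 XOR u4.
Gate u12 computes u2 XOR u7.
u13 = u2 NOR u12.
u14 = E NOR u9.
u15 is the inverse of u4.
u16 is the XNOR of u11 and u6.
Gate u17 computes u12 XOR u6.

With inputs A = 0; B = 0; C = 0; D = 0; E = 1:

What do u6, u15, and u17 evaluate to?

u6 = 1  u15 = 1  u17 = 0

u1 = C NAND B = 0 NAND 0 = 1
u2 = NOT D = NOT 0 = 1
u3 = A AND E = 0 AND 1 = 0
u4 = u3 AND u2 = 0 AND 1 = 0
u5 = D XNOR u3 = 0 XNOR 0 = 1
u6 = u3 XOR u1 = 0 XOR 1 = 1
u7 = NOT u5 = NOT 1 = 0
u12 = u2 XOR u7 = 1 XOR 0 = 1
u15 = NOT u4 = NOT 0 = 1
u17 = u12 XOR u6 = 1 XOR 1 = 0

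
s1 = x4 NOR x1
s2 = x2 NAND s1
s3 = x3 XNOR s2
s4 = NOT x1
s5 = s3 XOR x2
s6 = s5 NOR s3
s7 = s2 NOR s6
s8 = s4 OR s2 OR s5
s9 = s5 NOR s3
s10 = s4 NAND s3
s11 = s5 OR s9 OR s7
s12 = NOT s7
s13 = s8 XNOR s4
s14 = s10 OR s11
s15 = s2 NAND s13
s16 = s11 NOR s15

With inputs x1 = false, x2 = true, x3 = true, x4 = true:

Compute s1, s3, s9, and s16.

s1 = x4 NOR x1 = true NOR false = false
s2 = x2 NAND s1 = true NAND false = true
s3 = x3 XNOR s2 = true XNOR true = true
s4 = NOT x1 = NOT false = true
s5 = s3 XOR x2 = true XOR true = false
s6 = s5 NOR s3 = false NOR true = false
s7 = s2 NOR s6 = true NOR false = false
s8 = s4 OR s2 OR s5 = true OR true OR false = true
s9 = s5 NOR s3 = false NOR true = false
s11 = s5 OR s9 OR s7 = false OR false OR false = false
s13 = s8 XNOR s4 = true XNOR true = true
s15 = s2 NAND s13 = true NAND true = false
s16 = s11 NOR s15 = false NOR false = true

s1 = false, s3 = true, s9 = false, s16 = true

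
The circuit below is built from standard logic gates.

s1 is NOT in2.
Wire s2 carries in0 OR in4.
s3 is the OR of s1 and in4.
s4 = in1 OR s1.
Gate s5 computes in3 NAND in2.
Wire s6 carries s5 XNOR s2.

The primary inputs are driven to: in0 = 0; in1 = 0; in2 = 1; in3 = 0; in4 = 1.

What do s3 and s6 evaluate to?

s3 = 1, s6 = 1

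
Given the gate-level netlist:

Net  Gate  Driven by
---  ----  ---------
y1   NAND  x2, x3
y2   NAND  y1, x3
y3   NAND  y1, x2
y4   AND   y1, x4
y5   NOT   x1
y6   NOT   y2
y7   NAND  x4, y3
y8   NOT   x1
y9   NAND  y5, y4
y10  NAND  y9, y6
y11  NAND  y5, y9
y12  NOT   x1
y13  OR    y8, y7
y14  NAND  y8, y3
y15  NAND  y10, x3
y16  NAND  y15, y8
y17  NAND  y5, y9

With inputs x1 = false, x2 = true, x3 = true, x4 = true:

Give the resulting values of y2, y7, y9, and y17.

y2 = true, y7 = false, y9 = true, y17 = false

y1 = x2 NAND x3 = true NAND true = false
y2 = y1 NAND x3 = false NAND true = true
y3 = y1 NAND x2 = false NAND true = true
y4 = y1 AND x4 = false AND true = false
y5 = NOT x1 = NOT false = true
y7 = x4 NAND y3 = true NAND true = false
y9 = y5 NAND y4 = true NAND false = true
y17 = y5 NAND y9 = true NAND true = false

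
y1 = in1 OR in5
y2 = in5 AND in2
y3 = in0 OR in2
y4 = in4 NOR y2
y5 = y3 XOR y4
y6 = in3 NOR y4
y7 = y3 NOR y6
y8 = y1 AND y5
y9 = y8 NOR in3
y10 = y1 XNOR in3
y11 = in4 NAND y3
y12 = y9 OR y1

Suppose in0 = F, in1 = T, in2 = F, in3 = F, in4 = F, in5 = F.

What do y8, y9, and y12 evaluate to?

y1 = in1 OR in5 = T OR F = T
y2 = in5 AND in2 = F AND F = F
y3 = in0 OR in2 = F OR F = F
y4 = in4 NOR y2 = F NOR F = T
y5 = y3 XOR y4 = F XOR T = T
y8 = y1 AND y5 = T AND T = T
y9 = y8 NOR in3 = T NOR F = F
y12 = y9 OR y1 = F OR T = T

y8 = T; y9 = F; y12 = T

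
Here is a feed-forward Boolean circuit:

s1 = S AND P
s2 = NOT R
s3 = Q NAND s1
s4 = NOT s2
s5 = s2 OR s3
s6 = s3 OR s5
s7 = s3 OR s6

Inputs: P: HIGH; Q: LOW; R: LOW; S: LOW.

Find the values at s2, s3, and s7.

s2 = HIGH; s3 = HIGH; s7 = HIGH

s1 = S AND P = LOW AND HIGH = LOW
s2 = NOT R = NOT LOW = HIGH
s3 = Q NAND s1 = LOW NAND LOW = HIGH
s5 = s2 OR s3 = HIGH OR HIGH = HIGH
s6 = s3 OR s5 = HIGH OR HIGH = HIGH
s7 = s3 OR s6 = HIGH OR HIGH = HIGH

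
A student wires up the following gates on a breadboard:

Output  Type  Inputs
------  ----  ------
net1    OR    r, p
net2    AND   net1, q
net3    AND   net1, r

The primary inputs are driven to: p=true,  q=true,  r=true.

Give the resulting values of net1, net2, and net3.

net1 = true, net2 = true, net3 = true

net1 = r OR p = true OR true = true
net2 = net1 AND q = true AND true = true
net3 = net1 AND r = true AND true = true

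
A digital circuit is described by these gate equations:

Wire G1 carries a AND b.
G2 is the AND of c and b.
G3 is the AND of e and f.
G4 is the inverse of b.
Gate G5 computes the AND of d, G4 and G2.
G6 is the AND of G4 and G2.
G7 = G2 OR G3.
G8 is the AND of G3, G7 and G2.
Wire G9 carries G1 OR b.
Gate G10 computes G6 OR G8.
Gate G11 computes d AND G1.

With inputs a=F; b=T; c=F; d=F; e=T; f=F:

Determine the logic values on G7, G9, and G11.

G7 = F  G9 = T  G11 = F

G1 = a AND b = F AND T = F
G2 = c AND b = F AND T = F
G3 = e AND f = T AND F = F
G7 = G2 OR G3 = F OR F = F
G9 = G1 OR b = F OR T = T
G11 = d AND G1 = F AND F = F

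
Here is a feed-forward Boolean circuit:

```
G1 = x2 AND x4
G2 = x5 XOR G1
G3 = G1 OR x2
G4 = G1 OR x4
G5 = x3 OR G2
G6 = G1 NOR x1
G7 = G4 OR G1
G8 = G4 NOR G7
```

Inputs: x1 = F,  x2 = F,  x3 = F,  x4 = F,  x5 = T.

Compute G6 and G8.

G1 = x2 AND x4 = F AND F = F
G4 = G1 OR x4 = F OR F = F
G6 = G1 NOR x1 = F NOR F = T
G7 = G4 OR G1 = F OR F = F
G8 = G4 NOR G7 = F NOR F = T

G6 = T; G8 = T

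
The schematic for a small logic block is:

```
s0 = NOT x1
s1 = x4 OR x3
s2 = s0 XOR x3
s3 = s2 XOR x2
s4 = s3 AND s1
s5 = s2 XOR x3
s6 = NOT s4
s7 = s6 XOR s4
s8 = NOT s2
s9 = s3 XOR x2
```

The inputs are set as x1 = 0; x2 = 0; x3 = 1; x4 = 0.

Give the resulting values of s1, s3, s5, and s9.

s1 = 1, s3 = 0, s5 = 1, s9 = 0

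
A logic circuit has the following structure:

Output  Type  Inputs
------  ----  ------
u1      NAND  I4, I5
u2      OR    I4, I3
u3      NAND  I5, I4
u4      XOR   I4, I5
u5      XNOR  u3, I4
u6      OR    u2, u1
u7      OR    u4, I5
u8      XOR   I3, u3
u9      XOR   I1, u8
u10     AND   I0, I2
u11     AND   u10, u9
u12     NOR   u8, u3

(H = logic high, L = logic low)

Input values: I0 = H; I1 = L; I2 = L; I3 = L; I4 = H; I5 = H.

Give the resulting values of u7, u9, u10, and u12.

u3 = I5 NAND I4 = H NAND H = L
u4 = I4 XOR I5 = H XOR H = L
u7 = u4 OR I5 = L OR H = H
u8 = I3 XOR u3 = L XOR L = L
u9 = I1 XOR u8 = L XOR L = L
u10 = I0 AND I2 = H AND L = L
u12 = u8 NOR u3 = L NOR L = H

u7 = H; u9 = L; u10 = L; u12 = H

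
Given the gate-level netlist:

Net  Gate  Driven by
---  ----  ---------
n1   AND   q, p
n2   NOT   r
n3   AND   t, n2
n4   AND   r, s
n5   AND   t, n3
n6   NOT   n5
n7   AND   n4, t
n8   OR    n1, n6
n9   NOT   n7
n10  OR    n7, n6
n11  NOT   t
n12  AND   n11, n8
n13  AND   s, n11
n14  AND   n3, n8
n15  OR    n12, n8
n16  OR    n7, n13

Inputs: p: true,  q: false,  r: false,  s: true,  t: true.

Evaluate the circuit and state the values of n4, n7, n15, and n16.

n4 = false; n7 = false; n15 = false; n16 = false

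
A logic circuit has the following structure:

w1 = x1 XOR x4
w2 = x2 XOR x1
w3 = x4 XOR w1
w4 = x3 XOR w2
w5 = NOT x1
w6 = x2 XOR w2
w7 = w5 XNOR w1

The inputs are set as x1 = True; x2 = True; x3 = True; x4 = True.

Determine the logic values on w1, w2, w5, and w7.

w1 = False; w2 = False; w5 = False; w7 = True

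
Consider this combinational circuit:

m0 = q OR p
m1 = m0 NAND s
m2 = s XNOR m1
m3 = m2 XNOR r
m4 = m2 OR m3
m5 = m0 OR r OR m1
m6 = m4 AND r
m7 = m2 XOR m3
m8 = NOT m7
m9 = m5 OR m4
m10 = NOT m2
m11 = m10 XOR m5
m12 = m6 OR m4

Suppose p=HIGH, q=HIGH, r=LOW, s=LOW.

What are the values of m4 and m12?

m4 = HIGH; m12 = HIGH

m0 = q OR p = HIGH OR HIGH = HIGH
m1 = m0 NAND s = HIGH NAND LOW = HIGH
m2 = s XNOR m1 = LOW XNOR HIGH = LOW
m3 = m2 XNOR r = LOW XNOR LOW = HIGH
m4 = m2 OR m3 = LOW OR HIGH = HIGH
m6 = m4 AND r = HIGH AND LOW = LOW
m12 = m6 OR m4 = LOW OR HIGH = HIGH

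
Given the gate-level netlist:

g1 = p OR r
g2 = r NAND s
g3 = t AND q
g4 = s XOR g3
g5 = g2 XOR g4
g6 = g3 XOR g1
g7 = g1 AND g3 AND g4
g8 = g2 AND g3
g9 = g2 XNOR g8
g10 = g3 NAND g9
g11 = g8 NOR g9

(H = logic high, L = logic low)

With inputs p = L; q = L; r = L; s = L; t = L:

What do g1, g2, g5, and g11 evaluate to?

g1 = p OR r = L OR L = L
g2 = r NAND s = L NAND L = H
g3 = t AND q = L AND L = L
g4 = s XOR g3 = L XOR L = L
g5 = g2 XOR g4 = H XOR L = H
g8 = g2 AND g3 = H AND L = L
g9 = g2 XNOR g8 = H XNOR L = L
g11 = g8 NOR g9 = L NOR L = H

g1 = L, g2 = H, g5 = H, g11 = H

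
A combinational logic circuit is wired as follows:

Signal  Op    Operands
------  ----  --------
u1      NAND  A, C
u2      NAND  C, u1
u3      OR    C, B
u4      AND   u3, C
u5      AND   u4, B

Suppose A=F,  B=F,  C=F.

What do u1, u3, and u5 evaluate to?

u1 = A NAND C = F NAND F = T
u3 = C OR B = F OR F = F
u4 = u3 AND C = F AND F = F
u5 = u4 AND B = F AND F = F

u1 = T, u3 = F, u5 = F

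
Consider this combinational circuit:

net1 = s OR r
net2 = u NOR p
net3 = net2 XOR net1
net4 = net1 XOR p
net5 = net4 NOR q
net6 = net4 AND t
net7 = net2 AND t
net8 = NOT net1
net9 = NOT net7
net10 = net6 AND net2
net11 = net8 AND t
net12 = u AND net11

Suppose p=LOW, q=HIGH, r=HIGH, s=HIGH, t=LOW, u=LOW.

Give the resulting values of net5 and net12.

net5 = LOW; net12 = LOW

net1 = s OR r = HIGH OR HIGH = HIGH
net4 = net1 XOR p = HIGH XOR LOW = HIGH
net5 = net4 NOR q = HIGH NOR HIGH = LOW
net8 = NOT net1 = NOT HIGH = LOW
net11 = net8 AND t = LOW AND LOW = LOW
net12 = u AND net11 = LOW AND LOW = LOW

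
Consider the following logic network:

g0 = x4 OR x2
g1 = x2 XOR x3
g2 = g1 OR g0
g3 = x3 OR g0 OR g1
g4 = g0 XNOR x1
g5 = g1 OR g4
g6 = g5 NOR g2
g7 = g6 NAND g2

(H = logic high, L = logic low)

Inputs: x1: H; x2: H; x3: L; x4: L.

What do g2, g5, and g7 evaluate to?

g0 = x4 OR x2 = L OR H = H
g1 = x2 XOR x3 = H XOR L = H
g2 = g1 OR g0 = H OR H = H
g4 = g0 XNOR x1 = H XNOR H = H
g5 = g1 OR g4 = H OR H = H
g6 = g5 NOR g2 = H NOR H = L
g7 = g6 NAND g2 = L NAND H = H

g2 = H  g5 = H  g7 = H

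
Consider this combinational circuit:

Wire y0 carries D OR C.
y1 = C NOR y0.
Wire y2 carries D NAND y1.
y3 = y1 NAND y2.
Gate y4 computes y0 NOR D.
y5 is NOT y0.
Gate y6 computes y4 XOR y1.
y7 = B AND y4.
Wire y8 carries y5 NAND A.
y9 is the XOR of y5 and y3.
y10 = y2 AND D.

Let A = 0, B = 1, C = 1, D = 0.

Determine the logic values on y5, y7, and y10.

y5 = 0, y7 = 0, y10 = 0

y0 = D OR C = 0 OR 1 = 1
y1 = C NOR y0 = 1 NOR 1 = 0
y2 = D NAND y1 = 0 NAND 0 = 1
y4 = y0 NOR D = 1 NOR 0 = 0
y5 = NOT y0 = NOT 1 = 0
y7 = B AND y4 = 1 AND 0 = 0
y10 = y2 AND D = 1 AND 0 = 0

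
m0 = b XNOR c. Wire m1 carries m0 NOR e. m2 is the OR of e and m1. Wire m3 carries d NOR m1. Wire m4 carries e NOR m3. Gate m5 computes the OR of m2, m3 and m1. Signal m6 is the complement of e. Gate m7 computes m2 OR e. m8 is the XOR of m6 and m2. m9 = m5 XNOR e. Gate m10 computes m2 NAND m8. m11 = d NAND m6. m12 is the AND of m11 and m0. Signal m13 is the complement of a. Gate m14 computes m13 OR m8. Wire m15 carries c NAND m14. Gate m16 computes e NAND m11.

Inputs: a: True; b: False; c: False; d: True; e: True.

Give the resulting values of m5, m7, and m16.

m5 = True  m7 = True  m16 = False

m0 = b XNOR c = False XNOR False = True
m1 = m0 NOR e = True NOR True = False
m2 = e OR m1 = True OR False = True
m3 = d NOR m1 = True NOR False = False
m5 = m2 OR m3 OR m1 = True OR False OR False = True
m6 = NOT e = NOT True = False
m7 = m2 OR e = True OR True = True
m11 = d NAND m6 = True NAND False = True
m16 = e NAND m11 = True NAND True = False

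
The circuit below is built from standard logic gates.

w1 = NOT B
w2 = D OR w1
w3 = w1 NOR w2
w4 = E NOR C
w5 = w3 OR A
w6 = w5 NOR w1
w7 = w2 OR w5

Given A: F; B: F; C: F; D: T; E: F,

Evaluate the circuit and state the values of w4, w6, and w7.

w4 = T, w6 = F, w7 = T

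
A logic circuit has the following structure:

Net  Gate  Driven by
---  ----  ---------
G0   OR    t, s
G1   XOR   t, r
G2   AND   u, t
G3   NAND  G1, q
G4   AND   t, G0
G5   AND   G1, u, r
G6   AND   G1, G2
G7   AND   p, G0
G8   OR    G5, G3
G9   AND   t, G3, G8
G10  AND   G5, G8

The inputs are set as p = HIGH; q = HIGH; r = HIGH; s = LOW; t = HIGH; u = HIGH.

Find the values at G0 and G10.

G0 = t OR s = HIGH OR LOW = HIGH
G1 = t XOR r = HIGH XOR HIGH = LOW
G3 = G1 NAND q = LOW NAND HIGH = HIGH
G5 = G1 AND u AND r = LOW AND HIGH AND HIGH = LOW
G8 = G5 OR G3 = LOW OR HIGH = HIGH
G10 = G5 AND G8 = LOW AND HIGH = LOW

G0 = HIGH; G10 = LOW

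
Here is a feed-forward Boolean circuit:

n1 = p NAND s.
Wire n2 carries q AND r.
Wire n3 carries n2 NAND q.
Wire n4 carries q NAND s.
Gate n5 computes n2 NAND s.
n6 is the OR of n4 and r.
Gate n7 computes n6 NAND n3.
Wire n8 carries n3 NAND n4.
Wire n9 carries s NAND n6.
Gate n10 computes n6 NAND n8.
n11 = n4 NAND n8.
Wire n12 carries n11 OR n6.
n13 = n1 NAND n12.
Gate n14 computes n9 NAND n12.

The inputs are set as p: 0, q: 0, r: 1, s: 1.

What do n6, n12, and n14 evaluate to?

n2 = q AND r = 0 AND 1 = 0
n3 = n2 NAND q = 0 NAND 0 = 1
n4 = q NAND s = 0 NAND 1 = 1
n6 = n4 OR r = 1 OR 1 = 1
n8 = n3 NAND n4 = 1 NAND 1 = 0
n9 = s NAND n6 = 1 NAND 1 = 0
n11 = n4 NAND n8 = 1 NAND 0 = 1
n12 = n11 OR n6 = 1 OR 1 = 1
n14 = n9 NAND n12 = 0 NAND 1 = 1

n6 = 1, n12 = 1, n14 = 1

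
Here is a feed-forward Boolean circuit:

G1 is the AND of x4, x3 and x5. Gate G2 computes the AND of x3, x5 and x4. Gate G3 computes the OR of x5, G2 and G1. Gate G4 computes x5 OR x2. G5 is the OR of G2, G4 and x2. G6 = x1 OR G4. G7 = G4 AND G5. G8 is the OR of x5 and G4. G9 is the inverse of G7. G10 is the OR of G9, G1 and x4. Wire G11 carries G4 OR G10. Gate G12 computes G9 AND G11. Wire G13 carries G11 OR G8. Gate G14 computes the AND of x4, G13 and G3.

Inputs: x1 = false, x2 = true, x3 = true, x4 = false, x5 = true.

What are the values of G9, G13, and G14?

G9 = false  G13 = true  G14 = false

G1 = x4 AND x3 AND x5 = false AND true AND true = false
G2 = x3 AND x5 AND x4 = true AND true AND false = false
G3 = x5 OR G2 OR G1 = true OR false OR false = true
G4 = x5 OR x2 = true OR true = true
G5 = G2 OR G4 OR x2 = false OR true OR true = true
G7 = G4 AND G5 = true AND true = true
G8 = x5 OR G4 = true OR true = true
G9 = NOT G7 = NOT true = false
G10 = G9 OR G1 OR x4 = false OR false OR false = false
G11 = G4 OR G10 = true OR false = true
G13 = G11 OR G8 = true OR true = true
G14 = x4 AND G13 AND G3 = false AND true AND true = false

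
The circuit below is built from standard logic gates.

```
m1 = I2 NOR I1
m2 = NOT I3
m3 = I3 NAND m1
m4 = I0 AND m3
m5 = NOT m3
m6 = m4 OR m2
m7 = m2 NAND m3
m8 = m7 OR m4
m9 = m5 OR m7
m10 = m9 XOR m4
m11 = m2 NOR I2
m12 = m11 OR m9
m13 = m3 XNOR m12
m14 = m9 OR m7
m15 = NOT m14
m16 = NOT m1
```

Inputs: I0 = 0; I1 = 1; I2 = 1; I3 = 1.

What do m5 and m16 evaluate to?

m5 = 0, m16 = 1

m1 = I2 NOR I1 = 1 NOR 1 = 0
m3 = I3 NAND m1 = 1 NAND 0 = 1
m5 = NOT m3 = NOT 1 = 0
m16 = NOT m1 = NOT 0 = 1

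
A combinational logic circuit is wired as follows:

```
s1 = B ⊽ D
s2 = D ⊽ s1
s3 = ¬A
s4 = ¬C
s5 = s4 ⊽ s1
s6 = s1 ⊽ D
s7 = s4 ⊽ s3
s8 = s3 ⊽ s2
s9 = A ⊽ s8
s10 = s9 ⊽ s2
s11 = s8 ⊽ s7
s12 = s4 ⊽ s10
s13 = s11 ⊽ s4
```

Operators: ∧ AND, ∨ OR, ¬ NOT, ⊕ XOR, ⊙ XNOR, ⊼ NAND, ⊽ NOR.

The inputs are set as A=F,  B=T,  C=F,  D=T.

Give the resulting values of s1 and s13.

s1 = B NOR D = T NOR T = F
s2 = D NOR s1 = T NOR F = F
s3 = NOT A = NOT F = T
s4 = NOT C = NOT F = T
s7 = s4 NOR s3 = T NOR T = F
s8 = s3 NOR s2 = T NOR F = F
s11 = s8 NOR s7 = F NOR F = T
s13 = s11 NOR s4 = T NOR T = F

s1 = F, s13 = F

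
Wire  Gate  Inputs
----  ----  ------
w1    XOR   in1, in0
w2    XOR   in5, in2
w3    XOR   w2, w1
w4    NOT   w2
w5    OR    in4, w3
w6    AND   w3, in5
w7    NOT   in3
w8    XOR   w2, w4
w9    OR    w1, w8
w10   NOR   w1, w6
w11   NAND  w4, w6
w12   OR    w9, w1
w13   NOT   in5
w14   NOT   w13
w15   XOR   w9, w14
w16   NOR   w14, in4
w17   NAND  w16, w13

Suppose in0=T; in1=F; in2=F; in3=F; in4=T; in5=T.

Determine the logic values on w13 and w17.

w13 = NOT in5 = NOT T = F
w14 = NOT w13 = NOT F = T
w16 = w14 NOR in4 = T NOR T = F
w17 = w16 NAND w13 = F NAND F = T

w13 = F; w17 = T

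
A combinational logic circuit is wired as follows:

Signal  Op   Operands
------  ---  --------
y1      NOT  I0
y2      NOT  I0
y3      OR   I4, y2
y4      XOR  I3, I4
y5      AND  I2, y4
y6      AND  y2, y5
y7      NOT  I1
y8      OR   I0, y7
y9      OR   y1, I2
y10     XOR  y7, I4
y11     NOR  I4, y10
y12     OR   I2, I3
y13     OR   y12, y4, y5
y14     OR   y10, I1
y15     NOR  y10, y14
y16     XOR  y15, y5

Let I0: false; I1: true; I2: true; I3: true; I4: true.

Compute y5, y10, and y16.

y5 = false; y10 = true; y16 = false

y4 = I3 XOR I4 = true XOR true = false
y5 = I2 AND y4 = true AND false = false
y7 = NOT I1 = NOT true = false
y10 = y7 XOR I4 = false XOR true = true
y14 = y10 OR I1 = true OR true = true
y15 = y10 NOR y14 = true NOR true = false
y16 = y15 XOR y5 = false XOR false = false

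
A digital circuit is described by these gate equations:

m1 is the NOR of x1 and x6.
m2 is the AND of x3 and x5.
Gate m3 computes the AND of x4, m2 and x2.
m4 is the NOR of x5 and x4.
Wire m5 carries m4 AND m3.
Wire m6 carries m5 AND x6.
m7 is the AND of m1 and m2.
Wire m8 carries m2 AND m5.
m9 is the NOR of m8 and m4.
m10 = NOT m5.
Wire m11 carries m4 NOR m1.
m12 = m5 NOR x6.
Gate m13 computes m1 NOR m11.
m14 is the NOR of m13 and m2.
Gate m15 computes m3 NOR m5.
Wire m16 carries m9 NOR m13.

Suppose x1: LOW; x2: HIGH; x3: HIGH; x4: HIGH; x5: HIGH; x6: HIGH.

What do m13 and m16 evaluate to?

m1 = x1 NOR x6 = LOW NOR HIGH = LOW
m2 = x3 AND x5 = HIGH AND HIGH = HIGH
m3 = x4 AND m2 AND x2 = HIGH AND HIGH AND HIGH = HIGH
m4 = x5 NOR x4 = HIGH NOR HIGH = LOW
m5 = m4 AND m3 = LOW AND HIGH = LOW
m8 = m2 AND m5 = HIGH AND LOW = LOW
m9 = m8 NOR m4 = LOW NOR LOW = HIGH
m11 = m4 NOR m1 = LOW NOR LOW = HIGH
m13 = m1 NOR m11 = LOW NOR HIGH = LOW
m16 = m9 NOR m13 = HIGH NOR LOW = LOW

m13 = LOW  m16 = LOW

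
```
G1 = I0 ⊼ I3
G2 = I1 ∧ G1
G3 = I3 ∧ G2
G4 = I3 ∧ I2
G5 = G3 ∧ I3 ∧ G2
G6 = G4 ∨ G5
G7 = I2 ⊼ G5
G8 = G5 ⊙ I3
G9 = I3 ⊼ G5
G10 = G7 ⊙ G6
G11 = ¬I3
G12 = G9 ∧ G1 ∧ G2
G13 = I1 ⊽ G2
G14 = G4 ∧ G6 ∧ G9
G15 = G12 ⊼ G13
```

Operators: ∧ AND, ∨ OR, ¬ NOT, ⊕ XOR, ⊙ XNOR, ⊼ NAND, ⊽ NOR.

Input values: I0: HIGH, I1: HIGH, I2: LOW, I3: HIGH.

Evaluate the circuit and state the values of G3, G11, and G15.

G3 = LOW  G11 = LOW  G15 = HIGH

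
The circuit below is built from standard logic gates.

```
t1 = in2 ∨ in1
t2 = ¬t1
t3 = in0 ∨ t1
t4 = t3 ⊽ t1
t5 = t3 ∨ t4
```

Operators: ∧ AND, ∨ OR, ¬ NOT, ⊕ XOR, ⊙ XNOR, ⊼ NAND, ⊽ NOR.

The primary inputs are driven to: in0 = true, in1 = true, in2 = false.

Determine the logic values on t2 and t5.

t1 = in2 OR in1 = false OR true = true
t2 = NOT t1 = NOT true = false
t3 = in0 OR t1 = true OR true = true
t4 = t3 NOR t1 = true NOR true = false
t5 = t3 OR t4 = true OR false = true

t2 = false; t5 = true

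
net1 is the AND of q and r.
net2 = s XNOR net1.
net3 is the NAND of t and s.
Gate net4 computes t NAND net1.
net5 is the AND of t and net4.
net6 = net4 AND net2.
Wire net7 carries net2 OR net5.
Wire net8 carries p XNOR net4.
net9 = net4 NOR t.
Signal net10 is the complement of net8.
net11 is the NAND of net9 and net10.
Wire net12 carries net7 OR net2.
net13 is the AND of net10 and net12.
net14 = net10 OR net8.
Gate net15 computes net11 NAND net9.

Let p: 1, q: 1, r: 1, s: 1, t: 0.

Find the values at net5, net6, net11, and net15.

net1 = q AND r = 1 AND 1 = 1
net2 = s XNOR net1 = 1 XNOR 1 = 1
net4 = t NAND net1 = 0 NAND 1 = 1
net5 = t AND net4 = 0 AND 1 = 0
net6 = net4 AND net2 = 1 AND 1 = 1
net8 = p XNOR net4 = 1 XNOR 1 = 1
net9 = net4 NOR t = 1 NOR 0 = 0
net10 = NOT net8 = NOT 1 = 0
net11 = net9 NAND net10 = 0 NAND 0 = 1
net15 = net11 NAND net9 = 1 NAND 0 = 1

net5 = 0, net6 = 1, net11 = 1, net15 = 1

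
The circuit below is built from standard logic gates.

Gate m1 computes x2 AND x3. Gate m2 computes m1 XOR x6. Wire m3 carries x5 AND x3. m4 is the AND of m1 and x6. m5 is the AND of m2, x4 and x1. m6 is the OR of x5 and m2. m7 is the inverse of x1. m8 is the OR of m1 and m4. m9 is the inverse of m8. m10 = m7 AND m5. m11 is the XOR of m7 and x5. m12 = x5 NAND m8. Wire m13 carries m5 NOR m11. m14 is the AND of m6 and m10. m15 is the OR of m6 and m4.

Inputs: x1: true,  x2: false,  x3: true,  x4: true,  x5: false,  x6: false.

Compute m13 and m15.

m13 = true  m15 = false

m1 = x2 AND x3 = false AND true = false
m2 = m1 XOR x6 = false XOR false = false
m4 = m1 AND x6 = false AND false = false
m5 = m2 AND x4 AND x1 = false AND true AND true = false
m6 = x5 OR m2 = false OR false = false
m7 = NOT x1 = NOT true = false
m11 = m7 XOR x5 = false XOR false = false
m13 = m5 NOR m11 = false NOR false = true
m15 = m6 OR m4 = false OR false = false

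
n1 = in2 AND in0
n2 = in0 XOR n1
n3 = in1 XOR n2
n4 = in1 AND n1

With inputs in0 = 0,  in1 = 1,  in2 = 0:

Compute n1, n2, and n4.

n1 = 0, n2 = 0, n4 = 0

n1 = in2 AND in0 = 0 AND 0 = 0
n2 = in0 XOR n1 = 0 XOR 0 = 0
n4 = in1 AND n1 = 1 AND 0 = 0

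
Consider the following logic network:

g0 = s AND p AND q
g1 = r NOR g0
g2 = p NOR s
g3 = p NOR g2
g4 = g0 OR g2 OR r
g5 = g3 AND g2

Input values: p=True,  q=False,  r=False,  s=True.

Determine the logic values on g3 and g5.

g2 = p NOR s = True NOR True = False
g3 = p NOR g2 = True NOR False = False
g5 = g3 AND g2 = False AND False = False

g3 = False, g5 = False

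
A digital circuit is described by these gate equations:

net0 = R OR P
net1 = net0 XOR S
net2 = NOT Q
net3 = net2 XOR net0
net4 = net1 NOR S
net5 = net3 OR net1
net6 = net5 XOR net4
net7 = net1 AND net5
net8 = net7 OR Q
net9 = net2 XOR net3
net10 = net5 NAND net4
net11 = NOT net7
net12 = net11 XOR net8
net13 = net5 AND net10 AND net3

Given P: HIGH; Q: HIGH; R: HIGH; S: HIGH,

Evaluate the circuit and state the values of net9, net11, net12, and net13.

net9 = HIGH, net11 = HIGH, net12 = LOW, net13 = HIGH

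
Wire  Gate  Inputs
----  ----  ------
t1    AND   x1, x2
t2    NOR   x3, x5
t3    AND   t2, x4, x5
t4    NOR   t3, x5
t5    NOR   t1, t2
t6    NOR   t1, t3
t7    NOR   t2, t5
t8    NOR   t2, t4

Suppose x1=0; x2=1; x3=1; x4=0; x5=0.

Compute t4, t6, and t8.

t4 = 1; t6 = 1; t8 = 0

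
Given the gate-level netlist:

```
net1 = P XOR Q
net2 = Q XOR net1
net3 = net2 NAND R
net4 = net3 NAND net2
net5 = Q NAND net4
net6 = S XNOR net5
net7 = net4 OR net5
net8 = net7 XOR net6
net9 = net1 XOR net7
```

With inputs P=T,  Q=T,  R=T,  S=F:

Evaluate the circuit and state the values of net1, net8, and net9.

net1 = F, net8 = F, net9 = T

net1 = P XOR Q = T XOR T = F
net2 = Q XOR net1 = T XOR F = T
net3 = net2 NAND R = T NAND T = F
net4 = net3 NAND net2 = F NAND T = T
net5 = Q NAND net4 = T NAND T = F
net6 = S XNOR net5 = F XNOR F = T
net7 = net4 OR net5 = T OR F = T
net8 = net7 XOR net6 = T XOR T = F
net9 = net1 XOR net7 = F XOR T = T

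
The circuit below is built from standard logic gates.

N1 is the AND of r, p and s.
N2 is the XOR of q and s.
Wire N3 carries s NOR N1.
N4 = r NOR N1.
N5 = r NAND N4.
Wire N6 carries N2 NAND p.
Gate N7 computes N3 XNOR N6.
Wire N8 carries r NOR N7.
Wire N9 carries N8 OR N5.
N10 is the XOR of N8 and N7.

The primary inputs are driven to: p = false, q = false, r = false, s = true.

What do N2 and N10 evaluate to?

N2 = true; N10 = true

N1 = r AND p AND s = false AND false AND true = false
N2 = q XOR s = false XOR true = true
N3 = s NOR N1 = true NOR false = false
N6 = N2 NAND p = true NAND false = true
N7 = N3 XNOR N6 = false XNOR true = false
N8 = r NOR N7 = false NOR false = true
N10 = N8 XOR N7 = true XOR false = true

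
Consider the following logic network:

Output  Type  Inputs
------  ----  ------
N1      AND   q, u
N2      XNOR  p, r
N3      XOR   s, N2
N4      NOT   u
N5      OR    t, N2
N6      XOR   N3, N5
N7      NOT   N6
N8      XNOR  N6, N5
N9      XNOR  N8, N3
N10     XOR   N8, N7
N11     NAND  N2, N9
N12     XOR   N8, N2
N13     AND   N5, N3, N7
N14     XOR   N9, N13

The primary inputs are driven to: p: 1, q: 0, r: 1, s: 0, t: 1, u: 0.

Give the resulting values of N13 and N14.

N2 = p XNOR r = 1 XNOR 1 = 1
N3 = s XOR N2 = 0 XOR 1 = 1
N5 = t OR N2 = 1 OR 1 = 1
N6 = N3 XOR N5 = 1 XOR 1 = 0
N7 = NOT N6 = NOT 0 = 1
N8 = N6 XNOR N5 = 0 XNOR 1 = 0
N9 = N8 XNOR N3 = 0 XNOR 1 = 0
N13 = N5 AND N3 AND N7 = 1 AND 1 AND 1 = 1
N14 = N9 XOR N13 = 0 XOR 1 = 1

N13 = 1; N14 = 1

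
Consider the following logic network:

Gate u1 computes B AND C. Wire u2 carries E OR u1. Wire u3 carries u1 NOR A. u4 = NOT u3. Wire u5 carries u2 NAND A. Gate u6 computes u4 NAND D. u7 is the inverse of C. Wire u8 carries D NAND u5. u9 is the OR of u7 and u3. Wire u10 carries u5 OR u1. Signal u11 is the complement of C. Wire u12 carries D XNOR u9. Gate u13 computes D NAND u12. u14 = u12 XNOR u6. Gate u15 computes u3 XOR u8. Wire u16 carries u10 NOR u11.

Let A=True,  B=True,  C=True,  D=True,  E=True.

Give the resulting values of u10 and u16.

u1 = B AND C = True AND True = True
u2 = E OR u1 = True OR True = True
u5 = u2 NAND A = True NAND True = False
u10 = u5 OR u1 = False OR True = True
u11 = NOT C = NOT True = False
u16 = u10 NOR u11 = True NOR False = False

u10 = True, u16 = False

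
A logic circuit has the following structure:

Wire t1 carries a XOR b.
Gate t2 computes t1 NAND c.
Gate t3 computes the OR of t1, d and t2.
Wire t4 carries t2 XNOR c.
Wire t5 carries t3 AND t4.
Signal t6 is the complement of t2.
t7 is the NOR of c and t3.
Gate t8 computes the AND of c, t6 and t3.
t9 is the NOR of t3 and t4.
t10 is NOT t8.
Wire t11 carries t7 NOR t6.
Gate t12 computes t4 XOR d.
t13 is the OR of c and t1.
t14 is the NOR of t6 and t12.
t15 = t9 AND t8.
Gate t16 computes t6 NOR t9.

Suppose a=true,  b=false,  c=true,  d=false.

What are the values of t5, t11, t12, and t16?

t1 = a XOR b = true XOR false = true
t2 = t1 NAND c = true NAND true = false
t3 = t1 OR d OR t2 = true OR false OR false = true
t4 = t2 XNOR c = false XNOR true = false
t5 = t3 AND t4 = true AND false = false
t6 = NOT t2 = NOT false = true
t7 = c NOR t3 = true NOR true = false
t9 = t3 NOR t4 = true NOR false = false
t11 = t7 NOR t6 = false NOR true = false
t12 = t4 XOR d = false XOR false = false
t16 = t6 NOR t9 = true NOR false = false

t5 = false, t11 = false, t12 = false, t16 = false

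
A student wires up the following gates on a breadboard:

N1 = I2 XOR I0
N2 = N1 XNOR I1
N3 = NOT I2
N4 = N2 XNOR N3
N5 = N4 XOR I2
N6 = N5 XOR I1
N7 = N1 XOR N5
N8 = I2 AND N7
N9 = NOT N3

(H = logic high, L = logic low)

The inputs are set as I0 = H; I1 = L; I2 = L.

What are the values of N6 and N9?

N1 = I2 XOR I0 = L XOR H = H
N2 = N1 XNOR I1 = H XNOR L = L
N3 = NOT I2 = NOT L = H
N4 = N2 XNOR N3 = L XNOR H = L
N5 = N4 XOR I2 = L XOR L = L
N6 = N5 XOR I1 = L XOR L = L
N9 = NOT N3 = NOT H = L

N6 = L  N9 = L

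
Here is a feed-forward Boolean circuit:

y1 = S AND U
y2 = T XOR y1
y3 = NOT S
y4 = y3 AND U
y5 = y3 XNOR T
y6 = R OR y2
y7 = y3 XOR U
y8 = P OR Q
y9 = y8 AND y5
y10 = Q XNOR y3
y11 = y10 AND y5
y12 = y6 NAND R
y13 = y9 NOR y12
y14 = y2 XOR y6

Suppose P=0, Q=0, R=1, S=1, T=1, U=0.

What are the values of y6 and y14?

y1 = S AND U = 1 AND 0 = 0
y2 = T XOR y1 = 1 XOR 0 = 1
y6 = R OR y2 = 1 OR 1 = 1
y14 = y2 XOR y6 = 1 XOR 1 = 0

y6 = 1, y14 = 0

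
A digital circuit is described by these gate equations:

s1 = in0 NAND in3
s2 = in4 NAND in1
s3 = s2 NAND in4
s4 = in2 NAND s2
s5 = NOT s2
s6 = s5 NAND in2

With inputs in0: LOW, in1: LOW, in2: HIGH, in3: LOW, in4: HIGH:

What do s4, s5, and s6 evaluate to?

s4 = LOW; s5 = LOW; s6 = HIGH

s2 = in4 NAND in1 = HIGH NAND LOW = HIGH
s4 = in2 NAND s2 = HIGH NAND HIGH = LOW
s5 = NOT s2 = NOT HIGH = LOW
s6 = s5 NAND in2 = LOW NAND HIGH = HIGH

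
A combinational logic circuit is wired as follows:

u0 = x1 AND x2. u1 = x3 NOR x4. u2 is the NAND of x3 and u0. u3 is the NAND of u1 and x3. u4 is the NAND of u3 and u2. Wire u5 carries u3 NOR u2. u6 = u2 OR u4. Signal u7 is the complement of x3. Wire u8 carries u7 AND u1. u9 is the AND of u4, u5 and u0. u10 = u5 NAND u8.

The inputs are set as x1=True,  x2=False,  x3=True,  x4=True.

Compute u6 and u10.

u6 = True, u10 = True

u0 = x1 AND x2 = True AND False = False
u1 = x3 NOR x4 = True NOR True = False
u2 = x3 NAND u0 = True NAND False = True
u3 = u1 NAND x3 = False NAND True = True
u4 = u3 NAND u2 = True NAND True = False
u5 = u3 NOR u2 = True NOR True = False
u6 = u2 OR u4 = True OR False = True
u7 = NOT x3 = NOT True = False
u8 = u7 AND u1 = False AND False = False
u10 = u5 NAND u8 = False NAND False = True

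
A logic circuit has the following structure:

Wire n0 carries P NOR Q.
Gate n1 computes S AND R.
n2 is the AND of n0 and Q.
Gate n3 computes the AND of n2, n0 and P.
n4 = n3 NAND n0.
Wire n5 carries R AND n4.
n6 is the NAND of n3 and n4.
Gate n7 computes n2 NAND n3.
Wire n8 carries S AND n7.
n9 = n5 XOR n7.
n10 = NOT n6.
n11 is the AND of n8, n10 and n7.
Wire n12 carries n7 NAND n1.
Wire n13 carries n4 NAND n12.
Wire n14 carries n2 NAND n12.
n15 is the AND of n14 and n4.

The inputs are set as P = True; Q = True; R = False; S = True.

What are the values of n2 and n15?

n0 = P NOR Q = True NOR True = False
n1 = S AND R = True AND False = False
n2 = n0 AND Q = False AND True = False
n3 = n2 AND n0 AND P = False AND False AND True = False
n4 = n3 NAND n0 = False NAND False = True
n7 = n2 NAND n3 = False NAND False = True
n12 = n7 NAND n1 = True NAND False = True
n14 = n2 NAND n12 = False NAND True = True
n15 = n14 AND n4 = True AND True = True

n2 = False  n15 = True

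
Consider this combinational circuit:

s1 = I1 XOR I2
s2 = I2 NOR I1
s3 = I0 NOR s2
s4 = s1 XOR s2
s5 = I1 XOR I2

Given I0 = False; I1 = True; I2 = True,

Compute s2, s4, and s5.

s2 = False  s4 = False  s5 = False

s1 = I1 XOR I2 = True XOR True = False
s2 = I2 NOR I1 = True NOR True = False
s4 = s1 XOR s2 = False XOR False = False
s5 = I1 XOR I2 = True XOR True = False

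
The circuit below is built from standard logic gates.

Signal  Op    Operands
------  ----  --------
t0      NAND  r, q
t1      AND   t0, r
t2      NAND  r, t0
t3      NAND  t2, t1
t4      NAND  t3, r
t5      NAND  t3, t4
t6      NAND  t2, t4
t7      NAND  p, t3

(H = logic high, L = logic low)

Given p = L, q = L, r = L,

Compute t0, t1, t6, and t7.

t0 = r NAND q = L NAND L = H
t1 = t0 AND r = H AND L = L
t2 = r NAND t0 = L NAND H = H
t3 = t2 NAND t1 = H NAND L = H
t4 = t3 NAND r = H NAND L = H
t6 = t2 NAND t4 = H NAND H = L
t7 = p NAND t3 = L NAND H = H

t0 = H, t1 = L, t6 = L, t7 = H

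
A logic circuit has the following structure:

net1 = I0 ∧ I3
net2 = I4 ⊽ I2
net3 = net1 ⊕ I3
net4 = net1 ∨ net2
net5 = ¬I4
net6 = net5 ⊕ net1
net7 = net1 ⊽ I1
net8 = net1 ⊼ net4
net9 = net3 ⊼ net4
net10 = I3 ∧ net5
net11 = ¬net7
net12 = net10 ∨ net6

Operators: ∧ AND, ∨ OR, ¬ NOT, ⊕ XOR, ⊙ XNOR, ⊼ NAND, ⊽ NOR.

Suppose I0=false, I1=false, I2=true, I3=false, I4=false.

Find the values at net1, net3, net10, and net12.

net1 = I0 AND I3 = false AND false = false
net3 = net1 XOR I3 = false XOR false = false
net5 = NOT I4 = NOT false = true
net6 = net5 XOR net1 = true XOR false = true
net10 = I3 AND net5 = false AND true = false
net12 = net10 OR net6 = false OR true = true

net1 = false, net3 = false, net10 = false, net12 = true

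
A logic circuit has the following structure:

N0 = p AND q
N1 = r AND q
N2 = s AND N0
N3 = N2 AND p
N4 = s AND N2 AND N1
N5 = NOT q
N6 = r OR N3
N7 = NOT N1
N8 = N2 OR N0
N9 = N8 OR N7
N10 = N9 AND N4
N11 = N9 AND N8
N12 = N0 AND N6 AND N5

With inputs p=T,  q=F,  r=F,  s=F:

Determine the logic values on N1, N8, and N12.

N0 = p AND q = T AND F = F
N1 = r AND q = F AND F = F
N2 = s AND N0 = F AND F = F
N3 = N2 AND p = F AND T = F
N5 = NOT q = NOT F = T
N6 = r OR N3 = F OR F = F
N8 = N2 OR N0 = F OR F = F
N12 = N0 AND N6 AND N5 = F AND F AND T = F

N1 = F  N8 = F  N12 = F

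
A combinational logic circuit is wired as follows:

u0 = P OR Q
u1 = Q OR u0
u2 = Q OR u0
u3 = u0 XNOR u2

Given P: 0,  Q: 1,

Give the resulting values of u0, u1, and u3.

u0 = P OR Q = 0 OR 1 = 1
u1 = Q OR u0 = 1 OR 1 = 1
u2 = Q OR u0 = 1 OR 1 = 1
u3 = u0 XNOR u2 = 1 XNOR 1 = 1

u0 = 1; u1 = 1; u3 = 1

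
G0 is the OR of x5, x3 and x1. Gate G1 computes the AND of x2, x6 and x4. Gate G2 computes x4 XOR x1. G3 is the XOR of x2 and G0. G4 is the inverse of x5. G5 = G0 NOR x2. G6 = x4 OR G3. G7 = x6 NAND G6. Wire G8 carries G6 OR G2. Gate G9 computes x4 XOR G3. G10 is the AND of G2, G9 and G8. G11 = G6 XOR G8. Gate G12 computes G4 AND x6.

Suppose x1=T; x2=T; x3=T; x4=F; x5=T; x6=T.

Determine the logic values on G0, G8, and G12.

G0 = x5 OR x3 OR x1 = T OR T OR T = T
G2 = x4 XOR x1 = F XOR T = T
G3 = x2 XOR G0 = T XOR T = F
G4 = NOT x5 = NOT T = F
G6 = x4 OR G3 = F OR F = F
G8 = G6 OR G2 = F OR T = T
G12 = G4 AND x6 = F AND T = F

G0 = T, G8 = T, G12 = F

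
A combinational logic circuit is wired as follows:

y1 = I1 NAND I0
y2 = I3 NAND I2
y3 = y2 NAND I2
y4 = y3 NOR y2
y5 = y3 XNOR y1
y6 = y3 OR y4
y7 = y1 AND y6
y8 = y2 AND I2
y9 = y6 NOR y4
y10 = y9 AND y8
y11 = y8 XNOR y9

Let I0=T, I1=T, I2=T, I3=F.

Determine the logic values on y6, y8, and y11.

y6 = F  y8 = T  y11 = T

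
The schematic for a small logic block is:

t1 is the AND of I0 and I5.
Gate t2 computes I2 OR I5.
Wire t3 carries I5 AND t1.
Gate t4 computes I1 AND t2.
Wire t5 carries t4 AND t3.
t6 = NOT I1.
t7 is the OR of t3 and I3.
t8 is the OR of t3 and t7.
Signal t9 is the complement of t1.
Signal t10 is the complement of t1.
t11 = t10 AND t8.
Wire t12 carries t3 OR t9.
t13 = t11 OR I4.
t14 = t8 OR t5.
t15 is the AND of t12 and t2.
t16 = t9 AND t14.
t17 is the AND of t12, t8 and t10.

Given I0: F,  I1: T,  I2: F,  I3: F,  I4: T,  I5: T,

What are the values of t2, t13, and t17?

t2 = T, t13 = T, t17 = F

t1 = I0 AND I5 = F AND T = F
t2 = I2 OR I5 = F OR T = T
t3 = I5 AND t1 = T AND F = F
t7 = t3 OR I3 = F OR F = F
t8 = t3 OR t7 = F OR F = F
t9 = NOT t1 = NOT F = T
t10 = NOT t1 = NOT F = T
t11 = t10 AND t8 = T AND F = F
t12 = t3 OR t9 = F OR T = T
t13 = t11 OR I4 = F OR T = T
t17 = t12 AND t8 AND t10 = T AND F AND T = F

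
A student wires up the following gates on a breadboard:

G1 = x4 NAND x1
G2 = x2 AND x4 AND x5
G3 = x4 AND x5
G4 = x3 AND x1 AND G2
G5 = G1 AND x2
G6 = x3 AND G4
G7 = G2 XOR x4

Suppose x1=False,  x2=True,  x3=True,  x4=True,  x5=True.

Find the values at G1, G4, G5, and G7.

G1 = x4 NAND x1 = True NAND False = True
G2 = x2 AND x4 AND x5 = True AND True AND True = True
G4 = x3 AND x1 AND G2 = True AND False AND True = False
G5 = G1 AND x2 = True AND True = True
G7 = G2 XOR x4 = True XOR True = False

G1 = True, G4 = False, G5 = True, G7 = False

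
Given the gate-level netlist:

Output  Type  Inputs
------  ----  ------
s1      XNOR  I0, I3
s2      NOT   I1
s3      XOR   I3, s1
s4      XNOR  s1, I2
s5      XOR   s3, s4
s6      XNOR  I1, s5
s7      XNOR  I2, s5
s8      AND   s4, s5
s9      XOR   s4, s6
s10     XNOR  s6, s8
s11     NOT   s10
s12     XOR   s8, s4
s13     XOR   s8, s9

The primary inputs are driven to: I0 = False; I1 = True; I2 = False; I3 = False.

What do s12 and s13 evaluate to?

s12 = False, s13 = True

s1 = I0 XNOR I3 = False XNOR False = True
s3 = I3 XOR s1 = False XOR True = True
s4 = s1 XNOR I2 = True XNOR False = False
s5 = s3 XOR s4 = True XOR False = True
s6 = I1 XNOR s5 = True XNOR True = True
s8 = s4 AND s5 = False AND True = False
s9 = s4 XOR s6 = False XOR True = True
s12 = s8 XOR s4 = False XOR False = False
s13 = s8 XOR s9 = False XOR True = True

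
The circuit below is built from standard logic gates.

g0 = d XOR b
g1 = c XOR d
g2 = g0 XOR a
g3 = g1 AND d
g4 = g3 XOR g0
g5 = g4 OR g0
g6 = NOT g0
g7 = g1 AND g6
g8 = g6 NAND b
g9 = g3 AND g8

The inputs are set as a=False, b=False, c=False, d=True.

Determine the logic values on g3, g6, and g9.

g0 = d XOR b = True XOR False = True
g1 = c XOR d = False XOR True = True
g3 = g1 AND d = True AND True = True
g6 = NOT g0 = NOT True = False
g8 = g6 NAND b = False NAND False = True
g9 = g3 AND g8 = True AND True = True

g3 = True  g6 = False  g9 = True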